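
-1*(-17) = 17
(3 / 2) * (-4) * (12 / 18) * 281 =-1124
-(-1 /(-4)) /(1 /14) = -7 /2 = -3.50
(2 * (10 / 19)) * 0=0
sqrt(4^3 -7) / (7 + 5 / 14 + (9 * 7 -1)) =14 * sqrt(57) / 971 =0.11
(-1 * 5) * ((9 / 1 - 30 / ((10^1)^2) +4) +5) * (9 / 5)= -159.30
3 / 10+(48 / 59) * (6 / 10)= 93 / 118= 0.79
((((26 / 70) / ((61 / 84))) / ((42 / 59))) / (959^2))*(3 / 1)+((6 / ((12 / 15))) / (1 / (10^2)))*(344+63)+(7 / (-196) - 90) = 2396749472334103 / 7854075740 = 305159.96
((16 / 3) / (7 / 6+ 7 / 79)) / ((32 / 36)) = 2844 / 595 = 4.78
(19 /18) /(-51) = -19 /918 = -0.02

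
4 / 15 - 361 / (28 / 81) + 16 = -431783 / 420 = -1028.05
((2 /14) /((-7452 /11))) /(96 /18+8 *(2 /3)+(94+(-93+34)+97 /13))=-143 /36027936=-0.00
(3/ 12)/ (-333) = -0.00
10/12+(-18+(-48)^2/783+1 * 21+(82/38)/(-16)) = 58547/8816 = 6.64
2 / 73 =0.03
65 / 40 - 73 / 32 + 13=395 / 32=12.34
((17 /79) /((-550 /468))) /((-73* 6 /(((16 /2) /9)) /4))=0.00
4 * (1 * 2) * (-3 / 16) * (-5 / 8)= 15 / 16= 0.94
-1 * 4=-4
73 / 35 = 2.09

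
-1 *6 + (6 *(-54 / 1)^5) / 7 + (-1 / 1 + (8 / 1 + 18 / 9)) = -2754990123 / 7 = -393570017.57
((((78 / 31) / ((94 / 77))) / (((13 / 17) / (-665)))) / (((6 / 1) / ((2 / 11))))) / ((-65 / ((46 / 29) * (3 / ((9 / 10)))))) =7280420 / 1647867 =4.42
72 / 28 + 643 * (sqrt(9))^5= 1093761 / 7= 156251.57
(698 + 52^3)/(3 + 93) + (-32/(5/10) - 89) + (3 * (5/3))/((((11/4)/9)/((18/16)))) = 235373/176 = 1337.35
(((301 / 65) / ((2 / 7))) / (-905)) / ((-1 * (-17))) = -2107 / 2000050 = -0.00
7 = 7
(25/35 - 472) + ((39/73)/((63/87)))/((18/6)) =-471.04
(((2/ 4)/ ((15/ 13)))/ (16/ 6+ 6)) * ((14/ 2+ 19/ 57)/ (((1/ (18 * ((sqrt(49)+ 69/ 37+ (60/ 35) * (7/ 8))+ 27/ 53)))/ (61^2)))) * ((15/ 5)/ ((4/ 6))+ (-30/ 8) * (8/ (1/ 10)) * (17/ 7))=-53087455386009/ 274540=-193368745.49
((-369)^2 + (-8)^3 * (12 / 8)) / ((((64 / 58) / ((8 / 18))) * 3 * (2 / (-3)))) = -1308799 / 48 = -27266.65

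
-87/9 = -29/3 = -9.67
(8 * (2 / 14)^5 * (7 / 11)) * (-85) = -680 / 26411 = -0.03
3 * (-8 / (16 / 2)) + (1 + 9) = 7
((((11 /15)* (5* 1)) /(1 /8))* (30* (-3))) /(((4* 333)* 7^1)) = -220 /777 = -0.28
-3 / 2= -1.50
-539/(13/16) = -8624/13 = -663.38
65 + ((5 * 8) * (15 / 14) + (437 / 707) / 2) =152947 / 1414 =108.17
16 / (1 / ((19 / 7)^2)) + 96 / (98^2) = 283048 / 2401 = 117.89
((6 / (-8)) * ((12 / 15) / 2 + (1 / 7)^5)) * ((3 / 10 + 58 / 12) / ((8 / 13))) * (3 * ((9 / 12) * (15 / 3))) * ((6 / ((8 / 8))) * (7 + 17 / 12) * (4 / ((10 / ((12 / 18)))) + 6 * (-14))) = 228698391207 / 1920800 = 119064.14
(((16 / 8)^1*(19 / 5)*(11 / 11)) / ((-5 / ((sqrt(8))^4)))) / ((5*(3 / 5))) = -2432 / 75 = -32.43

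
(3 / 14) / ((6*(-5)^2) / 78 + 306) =39 / 56042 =0.00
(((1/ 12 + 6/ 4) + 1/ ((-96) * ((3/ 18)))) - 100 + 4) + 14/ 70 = -22627/ 240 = -94.28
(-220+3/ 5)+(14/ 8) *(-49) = -6103/ 20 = -305.15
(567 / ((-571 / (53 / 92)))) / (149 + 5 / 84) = -631071 / 164438293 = -0.00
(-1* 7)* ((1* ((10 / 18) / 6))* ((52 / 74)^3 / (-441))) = 43940 / 86160753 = 0.00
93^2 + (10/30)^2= 77842/9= 8649.11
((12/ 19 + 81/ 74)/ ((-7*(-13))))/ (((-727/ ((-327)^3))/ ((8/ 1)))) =339447821364/ 46508371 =7298.64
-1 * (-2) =2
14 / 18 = 7 / 9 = 0.78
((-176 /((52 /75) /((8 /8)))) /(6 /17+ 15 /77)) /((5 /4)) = -1151920 /3107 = -370.75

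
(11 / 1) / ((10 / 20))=22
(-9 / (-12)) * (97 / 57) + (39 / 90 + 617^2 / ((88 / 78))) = 2115689837 / 6270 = 337430.60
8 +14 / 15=134 / 15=8.93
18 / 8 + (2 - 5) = -3 / 4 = -0.75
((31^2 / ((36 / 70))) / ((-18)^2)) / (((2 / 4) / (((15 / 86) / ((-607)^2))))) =168175 / 30799388808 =0.00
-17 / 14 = -1.21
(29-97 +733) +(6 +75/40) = 5383/8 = 672.88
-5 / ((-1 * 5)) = 1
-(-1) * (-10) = -10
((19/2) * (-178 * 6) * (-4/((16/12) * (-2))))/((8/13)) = -197847/8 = -24730.88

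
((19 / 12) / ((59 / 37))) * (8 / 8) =703 / 708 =0.99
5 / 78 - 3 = -229 / 78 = -2.94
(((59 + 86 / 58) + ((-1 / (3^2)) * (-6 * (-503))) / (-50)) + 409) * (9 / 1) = 3107136 / 725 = 4285.70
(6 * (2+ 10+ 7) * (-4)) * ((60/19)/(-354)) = 240/59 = 4.07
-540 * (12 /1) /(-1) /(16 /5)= 2025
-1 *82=-82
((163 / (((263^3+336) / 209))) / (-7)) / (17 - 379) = 34067 / 46097978122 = 0.00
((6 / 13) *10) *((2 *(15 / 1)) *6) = 10800 / 13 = 830.77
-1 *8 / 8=-1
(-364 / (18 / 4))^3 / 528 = -24114272 / 24057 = -1002.38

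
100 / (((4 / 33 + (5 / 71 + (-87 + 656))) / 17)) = 58575 / 19612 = 2.99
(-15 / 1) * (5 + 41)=-690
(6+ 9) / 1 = 15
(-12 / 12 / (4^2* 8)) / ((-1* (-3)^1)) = -1 / 384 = -0.00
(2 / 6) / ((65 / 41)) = 41 / 195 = 0.21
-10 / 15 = -2 / 3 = -0.67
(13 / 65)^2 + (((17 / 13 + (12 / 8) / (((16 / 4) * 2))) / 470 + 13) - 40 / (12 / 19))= -73745479 / 1466400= -50.29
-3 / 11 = -0.27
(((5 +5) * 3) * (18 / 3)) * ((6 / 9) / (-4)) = -30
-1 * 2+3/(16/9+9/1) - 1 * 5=-652/97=-6.72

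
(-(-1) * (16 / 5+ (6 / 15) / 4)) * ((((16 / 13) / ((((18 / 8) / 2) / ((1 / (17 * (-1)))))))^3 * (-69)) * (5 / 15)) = 265289728 / 13114541115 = 0.02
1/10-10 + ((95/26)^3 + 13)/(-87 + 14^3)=-2306192569/233497160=-9.88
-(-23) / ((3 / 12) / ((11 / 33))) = 92 / 3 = 30.67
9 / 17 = 0.53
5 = 5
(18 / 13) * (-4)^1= -5.54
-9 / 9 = -1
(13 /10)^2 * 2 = 169 /50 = 3.38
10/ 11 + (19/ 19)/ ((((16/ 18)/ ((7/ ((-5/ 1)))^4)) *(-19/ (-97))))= 24006803/ 1045000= 22.97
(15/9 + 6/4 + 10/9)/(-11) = -7/18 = -0.39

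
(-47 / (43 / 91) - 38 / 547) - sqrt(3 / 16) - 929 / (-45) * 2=-61649867 / 1058445 - sqrt(3) / 4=-58.68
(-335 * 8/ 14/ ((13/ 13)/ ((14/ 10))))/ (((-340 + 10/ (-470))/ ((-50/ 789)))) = -629800/ 12609009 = -0.05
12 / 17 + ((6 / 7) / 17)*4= 108 / 119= 0.91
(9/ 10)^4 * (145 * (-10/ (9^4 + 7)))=-0.14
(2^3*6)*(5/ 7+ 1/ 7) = 288/ 7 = 41.14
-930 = -930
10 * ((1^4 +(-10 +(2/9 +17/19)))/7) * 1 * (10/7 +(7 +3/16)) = -1626025/16758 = -97.03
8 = 8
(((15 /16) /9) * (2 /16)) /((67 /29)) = 145 /25728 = 0.01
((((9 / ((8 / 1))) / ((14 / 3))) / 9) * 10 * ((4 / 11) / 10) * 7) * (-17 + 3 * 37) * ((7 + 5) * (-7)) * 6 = -35532 / 11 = -3230.18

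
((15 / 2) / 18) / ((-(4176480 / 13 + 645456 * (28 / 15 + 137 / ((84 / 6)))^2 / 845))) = -739375 / 754130817424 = -0.00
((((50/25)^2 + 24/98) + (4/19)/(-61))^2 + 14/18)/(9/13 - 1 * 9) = -7081980751963/3134911585932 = -2.26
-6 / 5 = -1.20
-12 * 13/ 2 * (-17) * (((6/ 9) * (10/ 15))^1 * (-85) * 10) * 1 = -500933.33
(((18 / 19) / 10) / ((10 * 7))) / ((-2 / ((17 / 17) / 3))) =-3 / 13300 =-0.00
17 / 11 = 1.55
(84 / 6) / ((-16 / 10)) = -35 / 4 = -8.75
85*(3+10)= 1105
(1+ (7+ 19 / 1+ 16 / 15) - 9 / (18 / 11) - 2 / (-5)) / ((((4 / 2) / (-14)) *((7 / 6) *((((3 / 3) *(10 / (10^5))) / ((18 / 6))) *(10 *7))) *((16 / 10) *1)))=-258375 / 7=-36910.71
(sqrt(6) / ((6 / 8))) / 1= 4 * sqrt(6) / 3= 3.27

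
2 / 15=0.13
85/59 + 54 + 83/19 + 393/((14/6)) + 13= 1892992/7847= 241.24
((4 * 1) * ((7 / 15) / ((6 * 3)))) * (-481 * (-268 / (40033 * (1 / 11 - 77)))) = -1417988 / 326583495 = -0.00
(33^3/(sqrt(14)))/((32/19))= 682803 * sqrt(14)/448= 5702.71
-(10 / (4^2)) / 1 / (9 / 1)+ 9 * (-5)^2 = 16195 / 72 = 224.93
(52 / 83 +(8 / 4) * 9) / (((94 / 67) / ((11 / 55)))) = 51791 / 19505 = 2.66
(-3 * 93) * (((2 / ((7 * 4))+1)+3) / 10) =-15903 / 140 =-113.59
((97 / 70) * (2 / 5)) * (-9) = -873 / 175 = -4.99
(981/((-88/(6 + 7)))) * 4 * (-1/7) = 12753/154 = 82.81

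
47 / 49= 0.96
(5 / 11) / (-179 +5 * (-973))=-5 / 55484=-0.00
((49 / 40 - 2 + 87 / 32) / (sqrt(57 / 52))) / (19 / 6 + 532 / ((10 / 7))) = 311 * sqrt(741) / 1712584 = 0.00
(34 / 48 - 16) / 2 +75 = 3233 / 48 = 67.35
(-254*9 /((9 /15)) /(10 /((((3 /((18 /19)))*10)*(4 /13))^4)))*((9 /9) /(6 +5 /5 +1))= -331015340000 /771147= -429250.64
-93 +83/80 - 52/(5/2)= -9021/80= -112.76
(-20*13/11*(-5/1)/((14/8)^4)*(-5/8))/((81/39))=-2704000/713097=-3.79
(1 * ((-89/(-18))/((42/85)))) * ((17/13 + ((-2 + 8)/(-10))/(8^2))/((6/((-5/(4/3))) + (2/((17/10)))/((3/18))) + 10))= 694595605/826495488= 0.84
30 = 30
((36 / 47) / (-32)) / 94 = -9 / 35344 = -0.00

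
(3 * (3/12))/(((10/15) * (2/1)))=9/16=0.56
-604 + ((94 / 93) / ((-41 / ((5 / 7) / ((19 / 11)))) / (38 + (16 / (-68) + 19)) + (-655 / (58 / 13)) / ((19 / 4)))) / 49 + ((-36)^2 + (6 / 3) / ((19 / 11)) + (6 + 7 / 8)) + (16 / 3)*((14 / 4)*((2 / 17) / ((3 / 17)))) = 471272256998758637 / 661456370504664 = 712.48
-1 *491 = -491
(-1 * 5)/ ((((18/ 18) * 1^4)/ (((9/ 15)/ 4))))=-3/ 4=-0.75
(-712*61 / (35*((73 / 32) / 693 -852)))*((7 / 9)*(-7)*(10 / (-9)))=1498230272 / 170044911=8.81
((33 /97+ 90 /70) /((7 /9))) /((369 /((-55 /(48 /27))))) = -34155 /194873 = -0.18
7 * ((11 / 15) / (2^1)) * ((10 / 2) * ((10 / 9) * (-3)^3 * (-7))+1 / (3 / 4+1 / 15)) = 18887 / 7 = 2698.14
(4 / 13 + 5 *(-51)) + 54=-2609 / 13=-200.69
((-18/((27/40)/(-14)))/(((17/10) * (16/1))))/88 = 175/1122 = 0.16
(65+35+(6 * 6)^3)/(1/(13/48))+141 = 153649/12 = 12804.08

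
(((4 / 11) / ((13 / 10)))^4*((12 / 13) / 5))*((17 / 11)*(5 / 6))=87040000 / 59797108943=0.00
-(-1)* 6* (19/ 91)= 114/ 91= 1.25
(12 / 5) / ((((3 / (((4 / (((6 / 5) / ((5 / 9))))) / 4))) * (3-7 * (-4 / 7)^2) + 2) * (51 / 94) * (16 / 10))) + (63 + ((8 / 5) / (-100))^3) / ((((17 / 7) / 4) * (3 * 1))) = 808951119907 / 23109375000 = 35.01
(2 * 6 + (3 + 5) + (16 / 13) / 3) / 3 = 796 / 117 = 6.80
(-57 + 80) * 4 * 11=1012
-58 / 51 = -1.14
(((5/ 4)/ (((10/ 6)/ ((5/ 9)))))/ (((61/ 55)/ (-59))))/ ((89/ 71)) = -1151975/ 65148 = -17.68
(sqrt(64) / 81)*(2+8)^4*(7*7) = 3920000 / 81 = 48395.06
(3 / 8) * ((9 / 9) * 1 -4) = -9 / 8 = -1.12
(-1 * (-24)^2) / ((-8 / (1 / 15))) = 24 / 5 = 4.80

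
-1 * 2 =-2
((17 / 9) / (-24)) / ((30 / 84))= -119 / 540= -0.22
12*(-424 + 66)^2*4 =6151872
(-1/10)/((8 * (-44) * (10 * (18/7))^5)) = 0.00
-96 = -96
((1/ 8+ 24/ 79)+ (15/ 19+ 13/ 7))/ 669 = 86169/ 18744488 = 0.00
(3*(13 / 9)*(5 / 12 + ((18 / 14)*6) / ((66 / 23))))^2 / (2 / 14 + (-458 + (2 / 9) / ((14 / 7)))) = -1391066209 / 3517313184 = -0.40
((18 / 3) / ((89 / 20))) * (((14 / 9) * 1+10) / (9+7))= 260 / 267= 0.97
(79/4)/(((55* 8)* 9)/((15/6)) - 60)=79/6096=0.01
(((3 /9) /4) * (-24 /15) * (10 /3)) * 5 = -20 /9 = -2.22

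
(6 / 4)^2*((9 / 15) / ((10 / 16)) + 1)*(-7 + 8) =4.41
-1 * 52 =-52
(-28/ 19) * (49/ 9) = -1372/ 171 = -8.02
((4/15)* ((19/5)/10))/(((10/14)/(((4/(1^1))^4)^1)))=68096/1875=36.32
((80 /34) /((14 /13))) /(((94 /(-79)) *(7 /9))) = -92430 /39151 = -2.36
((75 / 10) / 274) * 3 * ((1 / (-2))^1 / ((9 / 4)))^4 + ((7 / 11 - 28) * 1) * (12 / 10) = -180369538 / 5493015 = -32.84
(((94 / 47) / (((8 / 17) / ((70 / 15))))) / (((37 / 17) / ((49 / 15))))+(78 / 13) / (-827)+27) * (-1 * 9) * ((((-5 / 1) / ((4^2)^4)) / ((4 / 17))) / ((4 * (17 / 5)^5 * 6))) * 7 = 3419360415625 / 32157633293058048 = 0.00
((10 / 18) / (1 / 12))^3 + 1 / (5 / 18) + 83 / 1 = 51691 / 135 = 382.90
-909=-909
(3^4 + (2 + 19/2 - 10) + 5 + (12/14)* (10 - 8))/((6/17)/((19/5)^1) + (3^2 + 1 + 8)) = 403427/81816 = 4.93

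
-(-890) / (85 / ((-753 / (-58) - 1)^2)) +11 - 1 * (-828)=66979591 / 28594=2342.44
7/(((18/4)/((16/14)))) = 16/9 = 1.78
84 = 84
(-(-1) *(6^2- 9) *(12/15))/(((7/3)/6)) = 1944/35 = 55.54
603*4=2412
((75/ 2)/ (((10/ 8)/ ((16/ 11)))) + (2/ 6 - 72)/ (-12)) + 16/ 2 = 57.61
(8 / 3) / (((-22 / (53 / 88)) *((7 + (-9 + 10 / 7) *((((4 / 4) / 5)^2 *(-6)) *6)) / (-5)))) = 46375 / 2274558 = 0.02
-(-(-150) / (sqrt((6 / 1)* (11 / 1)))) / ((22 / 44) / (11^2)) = -550* sqrt(66) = -4468.22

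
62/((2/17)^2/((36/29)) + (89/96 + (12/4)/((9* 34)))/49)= 252858816/123451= 2048.25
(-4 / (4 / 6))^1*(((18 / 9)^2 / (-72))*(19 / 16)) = 19 / 48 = 0.40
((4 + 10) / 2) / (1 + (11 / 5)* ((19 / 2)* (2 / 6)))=210 / 239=0.88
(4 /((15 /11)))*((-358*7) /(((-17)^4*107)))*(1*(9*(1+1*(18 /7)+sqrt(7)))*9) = -2126520 /8936747-2977128*sqrt(7) /44683735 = -0.41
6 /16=3 /8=0.38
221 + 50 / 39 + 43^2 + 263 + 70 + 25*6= 99617 / 39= 2554.28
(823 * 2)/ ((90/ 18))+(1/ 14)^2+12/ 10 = 323797/ 980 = 330.41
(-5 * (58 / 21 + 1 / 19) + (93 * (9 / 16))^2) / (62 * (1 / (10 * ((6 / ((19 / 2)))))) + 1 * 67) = 35.44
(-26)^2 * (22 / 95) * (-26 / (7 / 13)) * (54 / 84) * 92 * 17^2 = -601428855456 / 4655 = -129200613.42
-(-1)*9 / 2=9 / 2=4.50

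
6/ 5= 1.20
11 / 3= 3.67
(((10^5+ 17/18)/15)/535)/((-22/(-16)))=7200068/794475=9.06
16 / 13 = 1.23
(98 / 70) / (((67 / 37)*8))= 259 / 2680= 0.10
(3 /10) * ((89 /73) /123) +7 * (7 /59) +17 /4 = 17953537 /3531740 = 5.08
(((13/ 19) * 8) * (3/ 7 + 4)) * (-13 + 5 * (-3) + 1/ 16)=-180141/ 266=-677.22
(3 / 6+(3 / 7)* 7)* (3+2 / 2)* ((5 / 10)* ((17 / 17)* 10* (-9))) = -630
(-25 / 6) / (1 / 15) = -125 / 2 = -62.50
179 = 179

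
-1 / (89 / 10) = -10 / 89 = -0.11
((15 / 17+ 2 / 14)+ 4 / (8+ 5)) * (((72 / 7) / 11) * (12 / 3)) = 593856 / 119119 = 4.99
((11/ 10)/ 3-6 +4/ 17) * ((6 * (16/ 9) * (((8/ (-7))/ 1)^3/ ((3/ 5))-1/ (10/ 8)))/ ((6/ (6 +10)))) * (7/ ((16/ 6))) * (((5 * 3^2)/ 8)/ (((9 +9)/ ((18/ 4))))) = 23284874/ 12495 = 1863.54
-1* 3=-3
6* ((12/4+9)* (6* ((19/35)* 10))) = 16416/7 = 2345.14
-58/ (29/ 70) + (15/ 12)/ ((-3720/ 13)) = -416653/ 2976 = -140.00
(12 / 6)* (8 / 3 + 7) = 58 / 3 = 19.33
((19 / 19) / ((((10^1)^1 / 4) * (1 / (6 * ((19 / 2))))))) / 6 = 3.80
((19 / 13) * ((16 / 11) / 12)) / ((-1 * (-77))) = 76 / 33033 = 0.00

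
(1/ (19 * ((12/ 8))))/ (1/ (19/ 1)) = 0.67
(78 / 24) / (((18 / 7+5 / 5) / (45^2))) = 7371 / 4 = 1842.75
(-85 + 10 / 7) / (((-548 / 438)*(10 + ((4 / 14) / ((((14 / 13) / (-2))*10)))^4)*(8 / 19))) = 1252910010909375 / 78977836305712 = 15.86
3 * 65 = 195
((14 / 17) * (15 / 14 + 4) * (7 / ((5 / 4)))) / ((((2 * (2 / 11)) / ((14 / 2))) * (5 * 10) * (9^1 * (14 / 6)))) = 5467 / 12750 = 0.43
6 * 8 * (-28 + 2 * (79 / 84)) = -8776 / 7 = -1253.71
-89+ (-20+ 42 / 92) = -4993 / 46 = -108.54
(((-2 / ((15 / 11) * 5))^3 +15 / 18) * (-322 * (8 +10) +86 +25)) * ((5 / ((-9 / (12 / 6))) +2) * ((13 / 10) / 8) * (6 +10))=-13437485932 / 1265625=-10617.27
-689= -689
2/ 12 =0.17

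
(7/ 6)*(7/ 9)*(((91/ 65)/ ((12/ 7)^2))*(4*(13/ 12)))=218491/ 116640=1.87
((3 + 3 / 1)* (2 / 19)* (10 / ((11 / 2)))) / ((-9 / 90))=-11.48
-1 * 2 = -2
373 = 373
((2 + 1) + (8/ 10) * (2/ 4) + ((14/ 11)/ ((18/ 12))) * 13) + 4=3041/ 165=18.43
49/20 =2.45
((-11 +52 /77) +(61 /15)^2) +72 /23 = 3723166 /398475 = 9.34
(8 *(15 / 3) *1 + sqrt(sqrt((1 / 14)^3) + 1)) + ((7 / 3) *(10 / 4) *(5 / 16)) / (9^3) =sqrt(sqrt(14) + 196) / 14 + 2799535 / 69984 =41.01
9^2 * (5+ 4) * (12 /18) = 486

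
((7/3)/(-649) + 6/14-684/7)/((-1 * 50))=662978/340725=1.95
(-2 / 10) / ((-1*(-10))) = -1 / 50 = -0.02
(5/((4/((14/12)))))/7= 5/24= 0.21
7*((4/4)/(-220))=-7/220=-0.03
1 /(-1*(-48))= 1 /48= 0.02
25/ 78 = 0.32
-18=-18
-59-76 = -135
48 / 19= 2.53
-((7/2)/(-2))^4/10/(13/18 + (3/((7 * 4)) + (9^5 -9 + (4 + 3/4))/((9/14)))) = -151263/14813280640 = -0.00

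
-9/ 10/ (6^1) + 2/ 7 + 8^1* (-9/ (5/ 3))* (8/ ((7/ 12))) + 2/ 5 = -591.92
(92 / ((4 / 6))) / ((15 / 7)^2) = 30.05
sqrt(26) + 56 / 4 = sqrt(26) + 14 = 19.10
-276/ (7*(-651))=92/ 1519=0.06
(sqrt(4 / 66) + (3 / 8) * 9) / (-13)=-27 / 104 - sqrt(66) / 429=-0.28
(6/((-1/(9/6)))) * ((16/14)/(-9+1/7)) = 36/31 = 1.16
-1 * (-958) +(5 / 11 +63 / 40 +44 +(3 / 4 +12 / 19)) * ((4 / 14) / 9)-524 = 38228639 / 87780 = 435.51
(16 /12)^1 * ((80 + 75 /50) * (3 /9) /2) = 163 /9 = 18.11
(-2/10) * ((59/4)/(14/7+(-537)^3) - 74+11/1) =39023246111/3097083020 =12.60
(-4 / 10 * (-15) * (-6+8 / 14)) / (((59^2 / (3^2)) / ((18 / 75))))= -0.02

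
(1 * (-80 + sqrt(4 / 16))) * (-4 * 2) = 636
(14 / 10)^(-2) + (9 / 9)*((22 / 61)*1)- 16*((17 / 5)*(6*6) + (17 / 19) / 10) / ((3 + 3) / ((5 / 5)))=-277510133 / 851865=-325.77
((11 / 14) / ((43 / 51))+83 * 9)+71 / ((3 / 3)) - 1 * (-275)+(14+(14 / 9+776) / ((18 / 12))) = 26433917 / 16254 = 1626.30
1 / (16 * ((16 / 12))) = 3 / 64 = 0.05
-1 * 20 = -20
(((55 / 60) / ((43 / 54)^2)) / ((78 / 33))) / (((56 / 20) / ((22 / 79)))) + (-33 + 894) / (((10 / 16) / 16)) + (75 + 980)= 3070114633151 / 132924610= 23096.66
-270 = -270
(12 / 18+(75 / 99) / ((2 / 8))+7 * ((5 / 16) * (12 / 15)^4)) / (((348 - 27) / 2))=37892 / 1324125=0.03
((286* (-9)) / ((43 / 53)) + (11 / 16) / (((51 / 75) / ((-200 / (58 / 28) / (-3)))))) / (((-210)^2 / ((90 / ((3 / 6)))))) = -12.82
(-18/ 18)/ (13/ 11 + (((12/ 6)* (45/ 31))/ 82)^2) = -17769851/ 21023008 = -0.85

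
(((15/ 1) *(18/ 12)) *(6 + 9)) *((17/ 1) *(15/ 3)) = 57375/ 2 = 28687.50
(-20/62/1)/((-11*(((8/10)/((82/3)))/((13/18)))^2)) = 35511125/1988712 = 17.86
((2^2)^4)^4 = 4294967296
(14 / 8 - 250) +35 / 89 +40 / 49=-4309373 / 17444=-247.04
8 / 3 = 2.67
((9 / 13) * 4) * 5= 180 / 13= 13.85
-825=-825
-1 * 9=-9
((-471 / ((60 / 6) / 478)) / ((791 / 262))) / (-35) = 29493078 / 138425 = 213.06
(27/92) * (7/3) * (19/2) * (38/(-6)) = -7581/184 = -41.20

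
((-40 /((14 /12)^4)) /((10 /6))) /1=-31104 /2401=-12.95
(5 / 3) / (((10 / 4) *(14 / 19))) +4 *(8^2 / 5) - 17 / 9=15818 / 315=50.22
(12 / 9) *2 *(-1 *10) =-80 / 3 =-26.67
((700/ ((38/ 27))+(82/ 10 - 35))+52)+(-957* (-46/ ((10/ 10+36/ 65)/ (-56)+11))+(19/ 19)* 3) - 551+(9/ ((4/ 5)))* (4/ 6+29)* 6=15149473659/ 2529470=5989.19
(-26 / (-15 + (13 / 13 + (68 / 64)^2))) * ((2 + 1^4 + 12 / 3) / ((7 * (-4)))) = -1664 / 3295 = -0.51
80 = 80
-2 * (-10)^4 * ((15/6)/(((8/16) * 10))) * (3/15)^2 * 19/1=-7600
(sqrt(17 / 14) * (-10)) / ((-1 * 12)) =5 * sqrt(238) / 84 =0.92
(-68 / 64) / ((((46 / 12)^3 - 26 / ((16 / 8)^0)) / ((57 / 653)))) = -26163 / 8555606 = -0.00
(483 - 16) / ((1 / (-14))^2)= 91532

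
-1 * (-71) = 71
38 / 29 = 1.31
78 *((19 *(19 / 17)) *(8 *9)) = 2027376 / 17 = 119257.41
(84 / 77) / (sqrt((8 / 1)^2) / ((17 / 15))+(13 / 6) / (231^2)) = 5937624 / 38420141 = 0.15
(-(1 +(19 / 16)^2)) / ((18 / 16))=-617 / 288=-2.14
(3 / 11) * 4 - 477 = -5235 / 11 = -475.91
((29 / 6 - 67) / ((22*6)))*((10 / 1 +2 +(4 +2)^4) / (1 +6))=-40657 / 462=-88.00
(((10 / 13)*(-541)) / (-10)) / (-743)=-541 / 9659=-0.06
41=41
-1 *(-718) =718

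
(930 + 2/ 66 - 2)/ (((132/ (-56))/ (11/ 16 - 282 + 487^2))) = -270841589375/ 2904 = -93265010.12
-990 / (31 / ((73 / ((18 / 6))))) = -24090 / 31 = -777.10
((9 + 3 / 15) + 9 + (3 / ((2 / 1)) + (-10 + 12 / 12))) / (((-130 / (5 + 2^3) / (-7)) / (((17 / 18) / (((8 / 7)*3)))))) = 89131 / 43200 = 2.06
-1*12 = -12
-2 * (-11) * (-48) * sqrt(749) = -1056 * sqrt(749) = -28900.46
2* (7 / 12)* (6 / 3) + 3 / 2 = 3.83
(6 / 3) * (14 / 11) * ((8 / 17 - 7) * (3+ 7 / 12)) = -59.56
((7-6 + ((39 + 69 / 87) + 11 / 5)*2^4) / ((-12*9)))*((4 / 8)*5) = -10841 / 696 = -15.58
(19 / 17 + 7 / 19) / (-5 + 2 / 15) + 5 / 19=-0.04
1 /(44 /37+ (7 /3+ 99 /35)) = 3885 /24674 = 0.16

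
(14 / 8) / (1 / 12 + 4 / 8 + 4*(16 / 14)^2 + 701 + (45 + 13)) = 1029 / 449707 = 0.00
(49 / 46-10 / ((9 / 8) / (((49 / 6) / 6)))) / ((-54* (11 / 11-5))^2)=-41111 / 173840256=-0.00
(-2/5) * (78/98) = -78/245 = -0.32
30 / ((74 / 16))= 240 / 37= 6.49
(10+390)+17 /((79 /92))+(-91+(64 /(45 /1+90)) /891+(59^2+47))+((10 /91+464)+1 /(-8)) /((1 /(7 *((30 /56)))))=154869241126337 /27671323680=5596.74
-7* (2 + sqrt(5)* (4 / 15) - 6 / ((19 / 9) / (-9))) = -3668 / 19 - 28* sqrt(5) / 15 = -197.23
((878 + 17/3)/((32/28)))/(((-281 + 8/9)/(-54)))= 1503117/10084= 149.06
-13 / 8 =-1.62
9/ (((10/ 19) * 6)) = 57/ 20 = 2.85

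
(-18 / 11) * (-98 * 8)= 14112 / 11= 1282.91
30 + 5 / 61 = 1835 / 61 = 30.08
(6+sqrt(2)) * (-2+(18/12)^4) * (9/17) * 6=1323 * sqrt(2)/136+3969/68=72.13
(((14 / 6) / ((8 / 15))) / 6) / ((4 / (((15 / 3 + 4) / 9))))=35 / 192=0.18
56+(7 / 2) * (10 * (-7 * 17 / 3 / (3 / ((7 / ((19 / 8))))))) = -223664 / 171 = -1307.98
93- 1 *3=90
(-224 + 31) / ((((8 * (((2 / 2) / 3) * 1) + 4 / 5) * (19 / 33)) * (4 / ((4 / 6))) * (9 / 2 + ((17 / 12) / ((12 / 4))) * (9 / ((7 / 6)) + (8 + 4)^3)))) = -74305 / 3799848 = -0.02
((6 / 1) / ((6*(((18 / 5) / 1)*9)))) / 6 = 5 / 972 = 0.01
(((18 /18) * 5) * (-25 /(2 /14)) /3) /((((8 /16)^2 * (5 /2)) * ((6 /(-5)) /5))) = 17500 /9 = 1944.44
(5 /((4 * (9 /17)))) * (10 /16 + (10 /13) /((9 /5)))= 83725 /33696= 2.48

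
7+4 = 11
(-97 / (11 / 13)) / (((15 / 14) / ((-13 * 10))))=459004 / 33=13909.21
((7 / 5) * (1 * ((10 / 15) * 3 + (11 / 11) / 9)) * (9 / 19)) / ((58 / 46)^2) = 3703 / 4205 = 0.88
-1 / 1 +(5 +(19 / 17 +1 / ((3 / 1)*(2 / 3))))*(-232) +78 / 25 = -651599 / 425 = -1533.17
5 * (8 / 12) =10 / 3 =3.33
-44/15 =-2.93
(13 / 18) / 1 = 13 / 18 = 0.72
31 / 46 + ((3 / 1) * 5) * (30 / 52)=9.33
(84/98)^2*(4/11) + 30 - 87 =-30579/539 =-56.73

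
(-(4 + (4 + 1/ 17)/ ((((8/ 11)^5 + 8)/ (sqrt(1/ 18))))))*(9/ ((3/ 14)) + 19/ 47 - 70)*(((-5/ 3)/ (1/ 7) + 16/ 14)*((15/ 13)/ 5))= -88196/ 329 - 4804312381*sqrt(2)/ 869333808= -275.89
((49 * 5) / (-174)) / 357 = -35 / 8874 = -0.00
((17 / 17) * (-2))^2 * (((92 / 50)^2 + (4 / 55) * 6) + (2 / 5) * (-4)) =61104 / 6875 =8.89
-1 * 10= -10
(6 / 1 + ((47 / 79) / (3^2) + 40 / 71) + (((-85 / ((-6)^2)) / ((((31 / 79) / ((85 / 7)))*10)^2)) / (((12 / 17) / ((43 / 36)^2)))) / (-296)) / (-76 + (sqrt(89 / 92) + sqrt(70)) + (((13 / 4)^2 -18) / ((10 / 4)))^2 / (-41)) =28001052016473504754675 / (2735680560988032*(-114994503 + 32800*sqrt(2047) + 1508800*sqrt(70))) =-0.10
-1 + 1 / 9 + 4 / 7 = -20 / 63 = -0.32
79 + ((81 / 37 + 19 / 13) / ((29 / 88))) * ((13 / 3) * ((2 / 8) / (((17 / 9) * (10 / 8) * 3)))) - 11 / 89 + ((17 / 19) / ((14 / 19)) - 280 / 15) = 21518567279 / 340924290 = 63.12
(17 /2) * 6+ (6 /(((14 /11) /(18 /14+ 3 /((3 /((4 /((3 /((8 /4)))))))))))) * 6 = 7977 /49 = 162.80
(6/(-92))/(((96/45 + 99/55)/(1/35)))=-9/18998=-0.00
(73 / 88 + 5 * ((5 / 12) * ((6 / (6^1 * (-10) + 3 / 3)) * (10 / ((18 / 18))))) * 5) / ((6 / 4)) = -50693 / 7788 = -6.51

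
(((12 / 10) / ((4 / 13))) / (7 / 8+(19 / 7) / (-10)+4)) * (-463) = -392.24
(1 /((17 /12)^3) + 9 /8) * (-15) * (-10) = 221.51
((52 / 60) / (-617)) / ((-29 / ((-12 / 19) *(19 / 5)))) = -52 / 447325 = -0.00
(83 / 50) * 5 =83 / 10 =8.30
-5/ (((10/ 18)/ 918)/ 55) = -454410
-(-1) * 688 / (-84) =-8.19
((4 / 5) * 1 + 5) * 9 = 261 / 5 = 52.20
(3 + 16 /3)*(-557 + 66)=-12275 /3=-4091.67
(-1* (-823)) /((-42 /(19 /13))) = -15637 /546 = -28.64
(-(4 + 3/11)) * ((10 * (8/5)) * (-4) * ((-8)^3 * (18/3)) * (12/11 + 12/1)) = -1330642944/121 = -10997049.12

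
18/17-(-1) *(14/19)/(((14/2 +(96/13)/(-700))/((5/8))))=23106193/20544092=1.12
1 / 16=0.06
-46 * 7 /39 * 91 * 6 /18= -2254 /9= -250.44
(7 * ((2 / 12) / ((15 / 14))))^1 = 49 / 45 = 1.09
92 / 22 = 46 / 11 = 4.18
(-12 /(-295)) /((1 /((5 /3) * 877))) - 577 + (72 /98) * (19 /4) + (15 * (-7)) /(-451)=-669939271 /1303841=-513.82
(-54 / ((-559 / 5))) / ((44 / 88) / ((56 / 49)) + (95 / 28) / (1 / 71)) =30240 / 15109211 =0.00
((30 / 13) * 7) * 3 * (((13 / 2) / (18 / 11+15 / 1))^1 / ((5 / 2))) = 462 / 61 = 7.57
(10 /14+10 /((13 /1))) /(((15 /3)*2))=27 /182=0.15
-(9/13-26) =329/13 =25.31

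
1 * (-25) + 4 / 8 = -49 / 2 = -24.50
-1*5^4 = -625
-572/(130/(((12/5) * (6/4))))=-396/25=-15.84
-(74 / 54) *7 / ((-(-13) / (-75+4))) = 18389 / 351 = 52.39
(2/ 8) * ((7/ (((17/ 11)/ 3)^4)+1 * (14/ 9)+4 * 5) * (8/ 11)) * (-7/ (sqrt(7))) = -181832194 * sqrt(7)/ 8268579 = -58.18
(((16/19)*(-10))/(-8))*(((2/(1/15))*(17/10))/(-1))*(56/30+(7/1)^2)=-51884/19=-2730.74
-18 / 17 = -1.06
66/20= 3.30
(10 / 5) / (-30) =-1 / 15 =-0.07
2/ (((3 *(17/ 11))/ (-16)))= -352/ 51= -6.90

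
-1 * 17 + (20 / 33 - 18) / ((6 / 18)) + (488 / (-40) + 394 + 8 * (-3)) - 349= -3321 / 55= -60.38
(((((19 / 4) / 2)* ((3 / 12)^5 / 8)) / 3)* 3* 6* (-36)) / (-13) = 513 / 106496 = 0.00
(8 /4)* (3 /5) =6 /5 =1.20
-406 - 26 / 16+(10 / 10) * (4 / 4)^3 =-3253 / 8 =-406.62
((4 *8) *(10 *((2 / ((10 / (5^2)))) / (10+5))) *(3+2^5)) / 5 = 746.67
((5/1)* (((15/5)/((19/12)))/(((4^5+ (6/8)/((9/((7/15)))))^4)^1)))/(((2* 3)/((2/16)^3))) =61509375/21933574808044287881779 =0.00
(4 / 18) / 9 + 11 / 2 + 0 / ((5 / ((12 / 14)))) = 5.52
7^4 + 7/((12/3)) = 9611/4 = 2402.75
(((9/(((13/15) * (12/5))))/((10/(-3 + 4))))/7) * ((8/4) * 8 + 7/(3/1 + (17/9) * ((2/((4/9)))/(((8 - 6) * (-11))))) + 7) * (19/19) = 26577/16744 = 1.59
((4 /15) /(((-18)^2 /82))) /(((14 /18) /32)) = 2624 /945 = 2.78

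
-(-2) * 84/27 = 56/9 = 6.22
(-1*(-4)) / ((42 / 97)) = 194 / 21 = 9.24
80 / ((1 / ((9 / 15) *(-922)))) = -44256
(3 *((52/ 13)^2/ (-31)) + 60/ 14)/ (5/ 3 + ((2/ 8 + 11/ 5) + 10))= 3240/ 16709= 0.19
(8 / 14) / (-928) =-1 / 1624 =-0.00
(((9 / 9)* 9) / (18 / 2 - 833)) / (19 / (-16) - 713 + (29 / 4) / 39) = 702 / 45890311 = 0.00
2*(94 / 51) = 188 / 51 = 3.69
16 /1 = 16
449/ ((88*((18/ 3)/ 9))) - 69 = -10797/ 176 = -61.35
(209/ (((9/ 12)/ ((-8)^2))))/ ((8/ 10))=66880/ 3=22293.33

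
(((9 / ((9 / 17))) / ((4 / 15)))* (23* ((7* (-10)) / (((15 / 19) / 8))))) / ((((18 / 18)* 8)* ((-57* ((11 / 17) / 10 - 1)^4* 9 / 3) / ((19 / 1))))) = 108583564075000 / 5752160649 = 18877.00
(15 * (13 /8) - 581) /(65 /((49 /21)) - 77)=31171 /2752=11.33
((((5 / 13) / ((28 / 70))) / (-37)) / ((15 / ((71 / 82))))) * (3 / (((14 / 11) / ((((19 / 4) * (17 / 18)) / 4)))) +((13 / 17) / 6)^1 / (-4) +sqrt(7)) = -355 * sqrt(7) / 236652 - 7061305 / 1802341632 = -0.01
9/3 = 3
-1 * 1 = -1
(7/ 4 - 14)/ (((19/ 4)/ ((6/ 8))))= -147/ 76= -1.93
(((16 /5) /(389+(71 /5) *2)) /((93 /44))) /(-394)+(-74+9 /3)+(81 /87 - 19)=-98763409649 /1108841883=-89.07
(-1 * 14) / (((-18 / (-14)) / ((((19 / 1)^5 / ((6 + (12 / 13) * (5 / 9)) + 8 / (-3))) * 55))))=-17350025693 / 45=-385556126.51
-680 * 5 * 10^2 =-340000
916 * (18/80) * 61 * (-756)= -47522538/5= -9504507.60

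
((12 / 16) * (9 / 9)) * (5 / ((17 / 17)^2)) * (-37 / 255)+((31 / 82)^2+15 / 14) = 268145 / 400078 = 0.67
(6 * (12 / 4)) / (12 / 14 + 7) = 126 / 55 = 2.29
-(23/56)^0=-1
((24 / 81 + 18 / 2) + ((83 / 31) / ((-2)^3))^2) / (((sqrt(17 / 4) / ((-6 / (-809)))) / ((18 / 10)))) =0.06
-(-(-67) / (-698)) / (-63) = -67 / 43974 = -0.00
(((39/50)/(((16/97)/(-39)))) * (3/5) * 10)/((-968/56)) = 3098277/48400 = 64.01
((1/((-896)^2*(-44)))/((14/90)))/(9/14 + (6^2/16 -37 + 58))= -15/1969307648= -0.00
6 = 6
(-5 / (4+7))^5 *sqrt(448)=-25000 *sqrt(7) / 161051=-0.41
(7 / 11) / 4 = 7 / 44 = 0.16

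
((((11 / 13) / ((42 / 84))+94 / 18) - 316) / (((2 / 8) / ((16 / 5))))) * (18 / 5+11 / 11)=-53231936 / 2925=-18198.95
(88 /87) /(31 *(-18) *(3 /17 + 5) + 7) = -1496 /4261695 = -0.00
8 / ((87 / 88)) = 704 / 87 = 8.09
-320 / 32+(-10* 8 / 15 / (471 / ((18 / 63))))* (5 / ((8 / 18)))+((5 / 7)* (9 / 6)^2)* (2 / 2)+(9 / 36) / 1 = -8.18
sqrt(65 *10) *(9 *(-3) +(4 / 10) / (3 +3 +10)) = -1079 *sqrt(26) / 8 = -687.73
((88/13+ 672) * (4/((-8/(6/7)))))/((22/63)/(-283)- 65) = 67424184/15065791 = 4.48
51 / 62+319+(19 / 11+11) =226799 / 682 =332.55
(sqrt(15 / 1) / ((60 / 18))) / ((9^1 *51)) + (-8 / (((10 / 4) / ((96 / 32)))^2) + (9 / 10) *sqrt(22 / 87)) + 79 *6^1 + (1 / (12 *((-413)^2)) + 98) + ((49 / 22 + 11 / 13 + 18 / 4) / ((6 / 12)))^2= sqrt(15) / 1530 + 3 *sqrt(1914) / 290 + 826550672957689 / 1046389644300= 790.36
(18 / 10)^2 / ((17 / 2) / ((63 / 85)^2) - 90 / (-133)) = 12216582 / 60893375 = 0.20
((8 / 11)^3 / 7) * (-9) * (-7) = 4608 / 1331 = 3.46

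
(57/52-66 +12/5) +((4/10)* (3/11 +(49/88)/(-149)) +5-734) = -168622799/213070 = -791.40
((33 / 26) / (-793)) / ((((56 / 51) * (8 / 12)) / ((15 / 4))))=-75735 / 9236864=-0.01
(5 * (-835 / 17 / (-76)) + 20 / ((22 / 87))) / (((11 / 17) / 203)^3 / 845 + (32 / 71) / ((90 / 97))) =1527272012941898584725 / 9011966670630807092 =169.47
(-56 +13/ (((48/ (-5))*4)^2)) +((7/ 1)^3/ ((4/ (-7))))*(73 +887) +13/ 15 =-576295.12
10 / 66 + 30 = 995 / 33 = 30.15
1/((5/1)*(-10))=-1/50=-0.02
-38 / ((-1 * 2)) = 19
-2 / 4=-1 / 2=-0.50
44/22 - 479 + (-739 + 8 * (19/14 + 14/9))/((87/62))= -5409955/5481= -987.04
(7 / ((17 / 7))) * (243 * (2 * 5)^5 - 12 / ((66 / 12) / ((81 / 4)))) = 13097676186 / 187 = 70041049.12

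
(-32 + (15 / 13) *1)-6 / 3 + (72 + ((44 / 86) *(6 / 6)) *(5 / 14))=153924 / 3913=39.34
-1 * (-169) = 169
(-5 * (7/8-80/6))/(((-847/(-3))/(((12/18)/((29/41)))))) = 61295/294756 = 0.21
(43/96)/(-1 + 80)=43/7584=0.01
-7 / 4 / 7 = -0.25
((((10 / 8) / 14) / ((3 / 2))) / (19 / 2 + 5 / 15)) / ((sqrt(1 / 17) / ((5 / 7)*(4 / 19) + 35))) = 23375*sqrt(17) / 109858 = 0.88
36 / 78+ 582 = 7572 / 13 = 582.46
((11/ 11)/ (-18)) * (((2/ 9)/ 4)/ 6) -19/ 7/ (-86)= 18167/ 585144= 0.03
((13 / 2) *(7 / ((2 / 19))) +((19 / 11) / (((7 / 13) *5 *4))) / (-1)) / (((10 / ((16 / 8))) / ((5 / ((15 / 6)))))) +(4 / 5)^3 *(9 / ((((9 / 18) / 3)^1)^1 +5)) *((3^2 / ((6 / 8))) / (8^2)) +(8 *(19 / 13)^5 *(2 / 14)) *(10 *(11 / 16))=24970971652888 / 110784548875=225.40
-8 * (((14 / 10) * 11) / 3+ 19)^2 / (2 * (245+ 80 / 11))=-5765936 / 624375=-9.23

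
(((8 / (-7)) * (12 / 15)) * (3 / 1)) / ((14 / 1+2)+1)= -0.16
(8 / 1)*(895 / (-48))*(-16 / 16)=895 / 6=149.17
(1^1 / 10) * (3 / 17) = 3 / 170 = 0.02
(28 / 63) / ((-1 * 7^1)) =-4 / 63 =-0.06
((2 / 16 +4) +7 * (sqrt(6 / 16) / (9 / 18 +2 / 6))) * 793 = 26169 / 8 +16653 * sqrt(6) / 10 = 7350.26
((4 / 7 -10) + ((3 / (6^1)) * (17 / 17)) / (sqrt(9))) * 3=-389 / 14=-27.79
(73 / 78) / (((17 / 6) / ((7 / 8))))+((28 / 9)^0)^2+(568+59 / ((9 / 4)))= 9475775 / 15912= 595.51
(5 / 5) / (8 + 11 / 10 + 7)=10 / 161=0.06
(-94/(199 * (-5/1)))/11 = 94/10945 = 0.01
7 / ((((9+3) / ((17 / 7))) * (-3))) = -17 / 36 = -0.47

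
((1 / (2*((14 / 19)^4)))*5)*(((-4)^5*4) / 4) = -20851360 / 2401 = -8684.45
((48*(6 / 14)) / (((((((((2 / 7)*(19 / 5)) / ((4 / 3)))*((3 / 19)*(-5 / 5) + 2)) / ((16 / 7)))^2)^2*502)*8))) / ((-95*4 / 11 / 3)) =-2883584 / 1202288745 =-0.00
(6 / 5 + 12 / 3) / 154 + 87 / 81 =11516 / 10395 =1.11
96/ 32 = 3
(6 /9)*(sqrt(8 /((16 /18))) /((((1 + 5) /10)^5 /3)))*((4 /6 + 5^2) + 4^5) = 19681250 /243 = 80992.80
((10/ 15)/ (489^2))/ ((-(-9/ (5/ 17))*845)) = 2/ 18548855091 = 0.00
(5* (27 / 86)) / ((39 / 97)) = 4365 / 1118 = 3.90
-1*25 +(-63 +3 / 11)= -965 / 11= -87.73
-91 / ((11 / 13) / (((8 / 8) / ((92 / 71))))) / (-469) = 11999 / 67804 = 0.18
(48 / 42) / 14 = 4 / 49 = 0.08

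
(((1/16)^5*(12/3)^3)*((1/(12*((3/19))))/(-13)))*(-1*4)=0.00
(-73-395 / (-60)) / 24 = -797 / 288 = -2.77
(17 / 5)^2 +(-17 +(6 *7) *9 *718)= 6784964 / 25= 271398.56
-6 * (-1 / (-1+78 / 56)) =168 / 11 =15.27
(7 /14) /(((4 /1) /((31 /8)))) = 31 /64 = 0.48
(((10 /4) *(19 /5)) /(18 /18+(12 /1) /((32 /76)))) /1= 19 /59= 0.32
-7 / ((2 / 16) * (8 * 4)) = -7 / 4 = -1.75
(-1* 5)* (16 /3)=-80 /3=-26.67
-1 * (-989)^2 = -978121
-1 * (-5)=5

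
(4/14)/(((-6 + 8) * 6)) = 0.02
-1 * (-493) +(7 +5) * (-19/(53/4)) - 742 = -14109/53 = -266.21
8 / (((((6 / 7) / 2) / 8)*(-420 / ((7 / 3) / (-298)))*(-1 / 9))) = -56 / 2235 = -0.03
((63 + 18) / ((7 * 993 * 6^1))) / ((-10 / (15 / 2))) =-27 / 18536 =-0.00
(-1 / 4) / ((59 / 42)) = -0.18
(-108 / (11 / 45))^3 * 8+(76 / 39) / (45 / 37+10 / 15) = -11938290606092 / 17303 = -689954956.14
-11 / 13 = -0.85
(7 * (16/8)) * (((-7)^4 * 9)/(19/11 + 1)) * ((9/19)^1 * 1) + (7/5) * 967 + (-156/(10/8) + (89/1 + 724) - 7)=5185004/95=54578.99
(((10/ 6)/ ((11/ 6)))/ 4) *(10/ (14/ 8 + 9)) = 100/ 473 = 0.21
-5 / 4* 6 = -15 / 2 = -7.50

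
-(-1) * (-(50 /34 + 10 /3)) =-245 /51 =-4.80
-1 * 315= -315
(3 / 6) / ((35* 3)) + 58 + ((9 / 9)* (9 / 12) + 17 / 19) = 476003 / 7980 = 59.65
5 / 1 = 5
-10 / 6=-1.67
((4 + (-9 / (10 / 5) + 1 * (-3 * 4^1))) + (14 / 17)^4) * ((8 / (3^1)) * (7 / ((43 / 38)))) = -2139909352 / 10774209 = -198.61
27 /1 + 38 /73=2009 /73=27.52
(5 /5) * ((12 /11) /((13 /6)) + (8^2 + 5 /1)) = 9939 /143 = 69.50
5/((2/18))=45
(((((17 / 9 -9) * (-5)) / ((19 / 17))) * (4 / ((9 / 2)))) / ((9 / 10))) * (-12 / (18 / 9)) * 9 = -870400 / 513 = -1696.69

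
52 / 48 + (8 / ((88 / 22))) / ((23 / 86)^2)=29.05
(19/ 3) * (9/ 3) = 19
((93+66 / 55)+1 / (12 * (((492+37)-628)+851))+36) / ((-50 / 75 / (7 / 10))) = -41122403 / 300800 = -136.71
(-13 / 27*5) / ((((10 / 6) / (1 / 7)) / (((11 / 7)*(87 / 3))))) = -4147 / 441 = -9.40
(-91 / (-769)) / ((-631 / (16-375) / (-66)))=-2156154 / 485239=-4.44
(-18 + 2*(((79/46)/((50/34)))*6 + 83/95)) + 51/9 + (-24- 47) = -2214674/32775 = -67.57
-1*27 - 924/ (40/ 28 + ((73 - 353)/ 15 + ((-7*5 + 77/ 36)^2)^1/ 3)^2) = -332873797982013/ 12325037932423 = -27.01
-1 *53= -53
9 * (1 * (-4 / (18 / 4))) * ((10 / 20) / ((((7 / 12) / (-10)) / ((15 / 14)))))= 3600 / 49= 73.47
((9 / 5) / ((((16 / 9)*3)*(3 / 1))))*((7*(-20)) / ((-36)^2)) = -7 / 576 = -0.01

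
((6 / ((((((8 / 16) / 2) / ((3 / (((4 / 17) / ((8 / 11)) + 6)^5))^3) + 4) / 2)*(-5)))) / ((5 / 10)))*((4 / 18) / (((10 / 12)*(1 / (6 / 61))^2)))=-11669708025909911280087465984 / 9019377774104891656816683087934908717575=-0.00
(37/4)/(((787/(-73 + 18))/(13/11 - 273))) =276575/1574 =175.71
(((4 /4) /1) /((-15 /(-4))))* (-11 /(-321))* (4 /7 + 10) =3256 /33705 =0.10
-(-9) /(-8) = -9 /8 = -1.12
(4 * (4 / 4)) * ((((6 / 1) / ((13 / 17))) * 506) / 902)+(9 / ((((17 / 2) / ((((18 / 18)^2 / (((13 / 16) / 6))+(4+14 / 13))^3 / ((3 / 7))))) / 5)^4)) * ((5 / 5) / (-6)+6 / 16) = 7445132726928012500817047511175368 / 79781054068104159641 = 93319558307321.47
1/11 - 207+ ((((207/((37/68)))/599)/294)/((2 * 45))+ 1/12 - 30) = -169745180831/716751420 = -236.83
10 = 10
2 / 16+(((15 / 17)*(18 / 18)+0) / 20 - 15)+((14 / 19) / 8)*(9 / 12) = -76289 / 5168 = -14.76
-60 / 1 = -60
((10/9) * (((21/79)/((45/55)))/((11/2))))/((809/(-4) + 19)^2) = 2240/1146037437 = 0.00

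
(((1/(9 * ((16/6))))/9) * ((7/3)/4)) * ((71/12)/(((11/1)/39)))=6461/114048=0.06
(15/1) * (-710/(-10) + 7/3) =1100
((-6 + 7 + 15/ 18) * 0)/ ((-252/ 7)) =0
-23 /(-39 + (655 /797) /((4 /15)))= 73324 /114507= 0.64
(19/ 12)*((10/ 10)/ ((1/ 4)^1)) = 19/ 3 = 6.33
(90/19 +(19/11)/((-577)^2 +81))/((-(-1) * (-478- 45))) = -329680261/36400324070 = -0.01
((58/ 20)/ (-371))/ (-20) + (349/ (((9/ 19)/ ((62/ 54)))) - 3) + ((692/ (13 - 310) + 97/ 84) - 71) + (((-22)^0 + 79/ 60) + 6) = 154518470657/ 198336600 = 779.07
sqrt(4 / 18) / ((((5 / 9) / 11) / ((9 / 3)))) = 99 * sqrt(2) / 5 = 28.00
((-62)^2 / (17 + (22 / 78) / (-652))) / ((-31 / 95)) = -59908368 / 86453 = -692.96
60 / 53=1.13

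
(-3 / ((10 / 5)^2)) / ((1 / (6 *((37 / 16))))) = -333 / 32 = -10.41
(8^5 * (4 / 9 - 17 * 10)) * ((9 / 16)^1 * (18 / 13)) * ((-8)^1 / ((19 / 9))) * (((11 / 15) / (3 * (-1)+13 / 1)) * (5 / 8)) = 928198656 / 1235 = 751577.86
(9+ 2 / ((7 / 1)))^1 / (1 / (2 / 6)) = 65 / 21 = 3.10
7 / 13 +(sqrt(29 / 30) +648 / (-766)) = -1531 / 4979 +sqrt(870) / 30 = 0.68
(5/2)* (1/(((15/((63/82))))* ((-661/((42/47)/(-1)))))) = 441/2547494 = 0.00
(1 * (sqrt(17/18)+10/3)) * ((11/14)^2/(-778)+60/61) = 9141899 * sqrt(34)/55810608+45709495/13952652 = 4.23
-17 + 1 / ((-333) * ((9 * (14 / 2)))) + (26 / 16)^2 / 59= -1343142293 / 79216704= -16.96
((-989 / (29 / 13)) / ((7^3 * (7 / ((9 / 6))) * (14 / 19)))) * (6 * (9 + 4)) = -29.32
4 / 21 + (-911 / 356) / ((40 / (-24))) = 64513 / 37380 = 1.73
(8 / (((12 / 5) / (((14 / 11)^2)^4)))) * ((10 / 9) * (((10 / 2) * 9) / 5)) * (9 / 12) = 36894726400 / 214358881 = 172.12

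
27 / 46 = 0.59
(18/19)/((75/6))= 0.08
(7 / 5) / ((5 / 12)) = 84 / 25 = 3.36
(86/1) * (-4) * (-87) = 29928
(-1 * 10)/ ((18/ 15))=-25/ 3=-8.33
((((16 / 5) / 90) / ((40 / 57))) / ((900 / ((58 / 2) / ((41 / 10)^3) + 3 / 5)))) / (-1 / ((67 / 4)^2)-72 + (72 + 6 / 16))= 60004436066 / 387845389265625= 0.00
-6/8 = -3/4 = -0.75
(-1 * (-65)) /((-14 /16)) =-520 /7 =-74.29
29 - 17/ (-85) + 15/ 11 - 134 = -5689/ 55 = -103.44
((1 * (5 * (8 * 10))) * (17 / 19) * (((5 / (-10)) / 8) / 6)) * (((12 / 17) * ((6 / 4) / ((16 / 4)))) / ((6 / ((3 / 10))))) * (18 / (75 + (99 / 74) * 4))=-1665 / 150632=-0.01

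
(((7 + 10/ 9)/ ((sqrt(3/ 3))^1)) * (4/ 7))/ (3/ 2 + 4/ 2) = 584/ 441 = 1.32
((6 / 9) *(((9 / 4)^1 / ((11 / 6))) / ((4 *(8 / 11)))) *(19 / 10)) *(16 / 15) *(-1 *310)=-1767 / 10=-176.70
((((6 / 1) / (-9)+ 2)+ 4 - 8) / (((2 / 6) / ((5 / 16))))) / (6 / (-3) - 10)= 5 / 24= 0.21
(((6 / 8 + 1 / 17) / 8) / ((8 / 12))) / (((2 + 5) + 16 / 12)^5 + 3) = 40095 / 10625793152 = 0.00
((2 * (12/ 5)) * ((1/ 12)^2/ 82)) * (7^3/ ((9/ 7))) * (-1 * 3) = -2401/ 7380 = -0.33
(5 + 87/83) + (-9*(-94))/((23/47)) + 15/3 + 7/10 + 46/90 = 299128411/171810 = 1741.04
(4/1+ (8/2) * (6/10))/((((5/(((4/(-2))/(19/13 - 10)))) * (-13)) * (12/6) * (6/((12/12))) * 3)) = -16/24975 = -0.00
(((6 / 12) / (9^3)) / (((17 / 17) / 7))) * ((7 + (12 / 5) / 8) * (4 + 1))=0.18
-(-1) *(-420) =-420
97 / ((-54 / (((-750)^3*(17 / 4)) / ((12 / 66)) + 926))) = 956548738303 / 54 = 17713865524.13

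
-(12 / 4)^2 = -9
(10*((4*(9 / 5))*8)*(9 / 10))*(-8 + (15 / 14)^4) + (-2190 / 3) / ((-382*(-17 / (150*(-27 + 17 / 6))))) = -119145256217 / 38980235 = -3056.56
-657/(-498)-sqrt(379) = -18.15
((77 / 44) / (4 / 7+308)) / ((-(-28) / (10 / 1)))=7 / 3456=0.00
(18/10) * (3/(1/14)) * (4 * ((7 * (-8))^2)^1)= 4741632/5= 948326.40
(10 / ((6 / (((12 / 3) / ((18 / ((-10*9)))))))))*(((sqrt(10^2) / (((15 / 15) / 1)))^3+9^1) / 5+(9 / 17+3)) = -349060 / 51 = -6844.31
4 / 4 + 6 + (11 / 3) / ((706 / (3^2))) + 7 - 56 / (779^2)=14.05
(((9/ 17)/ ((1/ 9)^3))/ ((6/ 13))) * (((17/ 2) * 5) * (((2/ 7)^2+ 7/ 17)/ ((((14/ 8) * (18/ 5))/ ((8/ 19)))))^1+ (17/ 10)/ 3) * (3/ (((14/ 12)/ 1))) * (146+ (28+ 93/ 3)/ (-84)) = 26704383920019/ 43429288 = 614893.43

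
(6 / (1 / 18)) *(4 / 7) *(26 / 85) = 11232 / 595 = 18.88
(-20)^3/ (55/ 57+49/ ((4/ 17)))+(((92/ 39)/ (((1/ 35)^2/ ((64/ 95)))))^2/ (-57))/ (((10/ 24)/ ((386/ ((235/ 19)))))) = -6130640881597473536/ 1231010500707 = -4980169.44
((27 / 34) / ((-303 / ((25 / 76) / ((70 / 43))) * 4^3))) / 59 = -1935 / 13796658176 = -0.00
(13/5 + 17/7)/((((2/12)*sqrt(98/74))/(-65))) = -13728*sqrt(37)/49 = -1704.17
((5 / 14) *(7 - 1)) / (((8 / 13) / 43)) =149.73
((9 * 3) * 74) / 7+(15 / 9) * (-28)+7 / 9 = 15091 / 63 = 239.54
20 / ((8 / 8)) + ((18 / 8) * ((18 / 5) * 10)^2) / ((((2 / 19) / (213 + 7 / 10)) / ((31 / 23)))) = 917589497 / 115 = 7979039.10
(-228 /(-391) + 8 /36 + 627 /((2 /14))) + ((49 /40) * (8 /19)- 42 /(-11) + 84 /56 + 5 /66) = 4395.72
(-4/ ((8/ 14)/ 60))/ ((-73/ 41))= 17220/ 73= 235.89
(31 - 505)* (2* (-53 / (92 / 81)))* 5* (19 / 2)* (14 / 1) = 676598265 / 23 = 29417315.87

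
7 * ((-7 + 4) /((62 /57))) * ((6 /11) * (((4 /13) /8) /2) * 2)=-3591 /8866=-0.41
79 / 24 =3.29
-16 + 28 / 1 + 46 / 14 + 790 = 5637 / 7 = 805.29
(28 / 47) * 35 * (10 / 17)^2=7.21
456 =456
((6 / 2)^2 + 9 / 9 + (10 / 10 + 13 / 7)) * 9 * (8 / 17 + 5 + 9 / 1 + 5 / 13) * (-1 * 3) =-1139670 / 221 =-5156.88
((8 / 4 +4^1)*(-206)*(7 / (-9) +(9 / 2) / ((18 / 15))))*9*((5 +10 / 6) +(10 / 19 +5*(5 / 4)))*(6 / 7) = -380970.28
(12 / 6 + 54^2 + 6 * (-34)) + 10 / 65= 35284 / 13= 2714.15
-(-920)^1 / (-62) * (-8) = 3680 / 31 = 118.71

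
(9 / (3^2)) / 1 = 1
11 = 11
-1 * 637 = -637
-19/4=-4.75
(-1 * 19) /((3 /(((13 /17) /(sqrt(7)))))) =-247 * sqrt(7) /357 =-1.83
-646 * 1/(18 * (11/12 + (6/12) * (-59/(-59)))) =-76/3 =-25.33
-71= -71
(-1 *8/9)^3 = -512/729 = -0.70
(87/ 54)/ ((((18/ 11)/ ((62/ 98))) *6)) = 9889/ 95256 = 0.10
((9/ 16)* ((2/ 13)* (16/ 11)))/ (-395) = -0.00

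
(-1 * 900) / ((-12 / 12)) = 900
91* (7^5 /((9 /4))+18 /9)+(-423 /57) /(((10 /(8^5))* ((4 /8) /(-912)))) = 2026561346 /45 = 45034696.58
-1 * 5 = -5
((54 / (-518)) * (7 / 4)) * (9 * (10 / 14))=-1215 / 1036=-1.17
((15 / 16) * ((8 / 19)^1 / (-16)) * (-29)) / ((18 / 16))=145 / 228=0.64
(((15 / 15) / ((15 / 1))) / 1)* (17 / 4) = 17 / 60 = 0.28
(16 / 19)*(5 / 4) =20 / 19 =1.05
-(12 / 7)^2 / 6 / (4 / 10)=-60 / 49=-1.22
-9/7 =-1.29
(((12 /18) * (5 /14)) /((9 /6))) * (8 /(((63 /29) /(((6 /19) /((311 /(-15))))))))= -23200 /2605869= -0.01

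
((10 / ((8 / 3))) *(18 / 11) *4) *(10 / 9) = 300 / 11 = 27.27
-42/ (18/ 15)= -35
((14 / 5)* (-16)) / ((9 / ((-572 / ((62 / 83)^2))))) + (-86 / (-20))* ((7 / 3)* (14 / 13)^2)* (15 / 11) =411498285842 / 80392455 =5118.62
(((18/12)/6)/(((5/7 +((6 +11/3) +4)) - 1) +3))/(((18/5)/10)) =175/4128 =0.04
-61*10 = -610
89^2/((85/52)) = 411892/85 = 4845.79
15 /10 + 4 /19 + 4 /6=271 /114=2.38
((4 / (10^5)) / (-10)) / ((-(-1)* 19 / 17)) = -17 / 4750000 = -0.00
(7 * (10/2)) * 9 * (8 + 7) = 4725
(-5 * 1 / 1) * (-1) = 5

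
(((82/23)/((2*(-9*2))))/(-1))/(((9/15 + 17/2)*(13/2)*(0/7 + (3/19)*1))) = 7790/734643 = 0.01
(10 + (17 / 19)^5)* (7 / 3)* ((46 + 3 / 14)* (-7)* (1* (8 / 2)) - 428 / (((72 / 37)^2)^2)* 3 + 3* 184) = -12640158758748521 / 616132666368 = -20515.32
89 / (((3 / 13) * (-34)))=-1157 / 102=-11.34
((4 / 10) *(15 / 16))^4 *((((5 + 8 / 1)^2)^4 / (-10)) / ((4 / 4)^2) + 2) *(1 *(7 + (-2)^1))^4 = -8259273347625 / 8192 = -1008212078.57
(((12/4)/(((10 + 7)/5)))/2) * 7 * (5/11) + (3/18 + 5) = 6.57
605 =605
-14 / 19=-0.74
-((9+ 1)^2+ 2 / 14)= -701 / 7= -100.14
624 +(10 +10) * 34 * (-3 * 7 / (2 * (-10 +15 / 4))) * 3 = 4051.20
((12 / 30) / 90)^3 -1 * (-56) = 637875001 / 11390625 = 56.00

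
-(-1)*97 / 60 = 97 / 60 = 1.62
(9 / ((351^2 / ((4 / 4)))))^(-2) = 187388721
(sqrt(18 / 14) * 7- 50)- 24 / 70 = -42.41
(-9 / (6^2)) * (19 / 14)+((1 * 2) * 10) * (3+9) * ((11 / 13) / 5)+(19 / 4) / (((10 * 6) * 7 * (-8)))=7036793 / 174720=40.27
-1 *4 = -4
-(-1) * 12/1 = 12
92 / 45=2.04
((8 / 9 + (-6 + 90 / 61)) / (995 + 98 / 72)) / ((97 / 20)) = -159680 / 212236873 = -0.00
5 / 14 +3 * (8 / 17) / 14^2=607 / 1666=0.36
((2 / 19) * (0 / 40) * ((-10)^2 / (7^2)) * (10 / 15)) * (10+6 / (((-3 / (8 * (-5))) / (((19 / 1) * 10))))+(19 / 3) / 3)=0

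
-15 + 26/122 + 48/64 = -14.04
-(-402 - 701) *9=9927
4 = 4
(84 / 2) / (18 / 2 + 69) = 0.54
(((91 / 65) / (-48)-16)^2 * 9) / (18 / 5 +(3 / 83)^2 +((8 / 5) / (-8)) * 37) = -101953128601 / 167482880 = -608.74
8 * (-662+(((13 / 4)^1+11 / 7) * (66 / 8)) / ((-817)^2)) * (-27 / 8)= 1336238098947 / 74758768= 17874.00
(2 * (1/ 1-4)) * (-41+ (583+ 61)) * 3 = -10854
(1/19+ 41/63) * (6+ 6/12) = 5473/1197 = 4.57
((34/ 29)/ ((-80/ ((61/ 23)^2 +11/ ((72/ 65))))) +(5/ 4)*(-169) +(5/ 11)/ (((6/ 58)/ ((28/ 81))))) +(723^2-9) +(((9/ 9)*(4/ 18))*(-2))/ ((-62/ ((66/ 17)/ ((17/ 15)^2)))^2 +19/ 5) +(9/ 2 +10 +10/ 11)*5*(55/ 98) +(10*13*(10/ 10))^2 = 539453.26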